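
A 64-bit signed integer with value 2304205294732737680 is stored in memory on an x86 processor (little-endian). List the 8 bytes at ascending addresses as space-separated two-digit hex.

90 7C 1E E2 81 2E FA 1F

2304205294732737680 in hexadecimal, padded to 64 bits, is 0x1FFA2E81E21E7C90.
Split into bytes (most-significant first): 1F FA 2E 81 E2 1E 7C 90.
Little-endian stores the least-significant byte at the lowest address.
So at ascending addresses the bytes are 90 7C 1E E2 81 2E FA 1F.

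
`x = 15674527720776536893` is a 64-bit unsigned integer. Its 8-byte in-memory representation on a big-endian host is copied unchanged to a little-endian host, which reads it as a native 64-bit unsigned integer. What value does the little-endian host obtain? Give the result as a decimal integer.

4401114367221532633

15674527720776536893 in 64-bit hexadecimal is 0xD9871BEA32E6133D.
Stored big-endian, the bytes at ascending addresses are D9 87 1B EA 32 E6 13 3D.
Read back as little-endian, the first byte is least significant, giving 0x3D13E632EA1B87D9.
0x3D13E632EA1B87D9 = 4401114367221532633.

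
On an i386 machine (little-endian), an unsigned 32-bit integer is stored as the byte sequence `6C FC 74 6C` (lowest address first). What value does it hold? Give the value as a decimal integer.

1819606124

In little-endian order the low byte comes first in memory.
Reassemble most-significant byte first: 6C 74 FC 6C → 0x6C74FC6C.
0x6C74FC6C = 1819606124.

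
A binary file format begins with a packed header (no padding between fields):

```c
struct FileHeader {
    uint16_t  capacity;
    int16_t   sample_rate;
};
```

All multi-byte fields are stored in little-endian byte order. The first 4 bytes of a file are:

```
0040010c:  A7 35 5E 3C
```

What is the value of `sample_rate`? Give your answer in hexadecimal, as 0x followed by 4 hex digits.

`sample_rate` follows `capacity` (2 bytes), so it starts at byte offset 2 and occupies 2 bytes.
Bytes at offsets 2..3: 5E 3C.
Little-endian: lowest address holds the least-significant byte.
Reassemble most-significant byte first: 3C 5E → 0x3C5E.

0x3C5E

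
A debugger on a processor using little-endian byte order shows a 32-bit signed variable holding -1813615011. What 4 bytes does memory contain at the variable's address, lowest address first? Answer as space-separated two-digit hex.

Two's complement of -1813615011 in 32 bits: 1813615011 = 0x6C1991A3; invert → 0x93E66E5C; add 1 → 0x93E66E5D.
Split into bytes (most-significant first): 93 E6 6E 5D.
Little-endian stores the least-significant byte at the lowest address.
So at ascending addresses the bytes are 5D 6E E6 93.

5D 6E E6 93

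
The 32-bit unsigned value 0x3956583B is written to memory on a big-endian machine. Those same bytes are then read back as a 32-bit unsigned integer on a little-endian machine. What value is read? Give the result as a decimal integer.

Stored big-endian, the bytes at ascending addresses are 39 56 58 3B.
Read back as little-endian, the first byte is least significant, giving 0x3B585639.
0x3B585639 = 995644985.

995644985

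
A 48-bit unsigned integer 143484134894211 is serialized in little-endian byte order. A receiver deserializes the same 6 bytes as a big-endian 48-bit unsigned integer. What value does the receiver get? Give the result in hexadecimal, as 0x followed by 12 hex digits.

143484134894211 in 48-bit hexadecimal is 0x827F80E42A83.
Stored little-endian, the bytes at ascending addresses are 83 2A E4 80 7F 82.
Read back as big-endian, the last byte is least significant, giving 0x832AE4807F82.

0x832AE4807F82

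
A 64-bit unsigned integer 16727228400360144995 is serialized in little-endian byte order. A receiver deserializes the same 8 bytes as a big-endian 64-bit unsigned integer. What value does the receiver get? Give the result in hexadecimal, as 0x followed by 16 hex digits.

0x63C04A009B0D23E8

16727228400360144995 in 64-bit hexadecimal is 0xE8230D9B004AC063.
Stored little-endian, the bytes at ascending addresses are 63 C0 4A 00 9B 0D 23 E8.
Read back as big-endian, the last byte is least significant, giving 0x63C04A009B0D23E8.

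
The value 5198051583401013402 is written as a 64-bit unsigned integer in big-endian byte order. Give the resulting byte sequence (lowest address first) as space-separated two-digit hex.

48 23 30 5F E8 C6 30 9A

5198051583401013402 in hexadecimal, padded to 64 bits, is 0x4823305FE8C6309A.
Split into bytes (most-significant first): 48 23 30 5F E8 C6 30 9A.
Big-endian: lowest address holds the most-significant byte.
So the memory order matches the most-significant-first order: 48 23 30 5F E8 C6 30 9A.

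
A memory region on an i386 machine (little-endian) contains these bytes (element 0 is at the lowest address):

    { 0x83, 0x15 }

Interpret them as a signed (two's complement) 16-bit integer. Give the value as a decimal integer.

5507

In little-endian order the low byte comes first in memory.
Reassemble most-significant byte first: 15 83 → 0x1583.
0x1583 = 5507.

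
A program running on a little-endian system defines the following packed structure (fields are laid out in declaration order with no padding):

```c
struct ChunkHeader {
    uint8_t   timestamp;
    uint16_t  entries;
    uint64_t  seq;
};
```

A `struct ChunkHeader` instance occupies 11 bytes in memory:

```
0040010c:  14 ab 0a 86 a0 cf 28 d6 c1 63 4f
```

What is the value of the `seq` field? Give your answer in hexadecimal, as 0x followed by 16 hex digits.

0x4F63C1D628CFA086

`seq` follows `timestamp` (1 B), `entries` (2 B), so it starts at offset 1 + 2 = 3 and occupies 8 bytes.
Bytes at offsets 3..10: 86 A0 CF 28 D6 C1 63 4F.
Little-endian: lowest address holds the least-significant byte.
Reassemble most-significant byte first: 4F 63 C1 D6 28 CF A0 86 → 0x4F63C1D628CFA086.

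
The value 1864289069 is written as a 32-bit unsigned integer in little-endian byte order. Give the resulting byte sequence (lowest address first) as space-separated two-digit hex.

2D CB 1E 6F

1864289069 in hexadecimal, padded to 32 bits, is 0x6F1ECB2D.
Split into bytes (most-significant first): 6F 1E CB 2D.
In little-endian order the low byte comes first in memory.
So at ascending addresses the bytes are 2D CB 1E 6F.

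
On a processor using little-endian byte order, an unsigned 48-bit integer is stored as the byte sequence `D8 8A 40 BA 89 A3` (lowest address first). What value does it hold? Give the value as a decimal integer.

Little-endian: lowest address holds the least-significant byte.
Reassemble most-significant byte first: A3 89 BA 40 8A D8 → 0xA389BA408AD8.
0xA389BA408AD8 = 179811930639064.

179811930639064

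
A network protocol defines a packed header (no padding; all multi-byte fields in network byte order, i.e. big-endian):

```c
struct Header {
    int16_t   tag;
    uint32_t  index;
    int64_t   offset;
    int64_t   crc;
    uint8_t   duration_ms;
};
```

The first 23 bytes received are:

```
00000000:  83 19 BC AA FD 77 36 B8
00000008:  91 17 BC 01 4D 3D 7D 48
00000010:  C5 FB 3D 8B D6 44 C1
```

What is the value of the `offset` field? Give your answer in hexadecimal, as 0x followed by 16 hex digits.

`offset` follows `tag` (2 B), `index` (4 B), so it starts at offset 2 + 4 = 6 and occupies 8 bytes.
Bytes at offsets 6..13: 36 B8 91 17 BC 01 4D 3D.
Big-endian stores the most-significant byte at the lowest address.
The bytes are already most-significant first: 0x36B89117BC014D3D.

0x36B89117BC014D3D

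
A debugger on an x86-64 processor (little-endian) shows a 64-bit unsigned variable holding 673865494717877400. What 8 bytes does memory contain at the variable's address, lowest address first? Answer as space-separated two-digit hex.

98 4C 0D DF 18 0D 5A 09

673865494717877400 in hexadecimal, padded to 64 bits, is 0x095A0D18DF0D4C98.
Split into bytes (most-significant first): 09 5A 0D 18 DF 0D 4C 98.
Little-endian: lowest address holds the least-significant byte.
So at ascending addresses the bytes are 98 4C 0D DF 18 0D 5A 09.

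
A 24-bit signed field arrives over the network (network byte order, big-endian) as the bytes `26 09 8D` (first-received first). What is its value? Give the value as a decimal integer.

2492813

Big-endian: lowest address holds the most-significant byte.
The bytes are already most-significant first: 0x26098D.
0x26098D = 2492813.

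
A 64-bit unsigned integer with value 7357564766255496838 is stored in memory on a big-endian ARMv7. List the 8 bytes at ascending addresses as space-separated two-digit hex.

66 1B 52 2C 40 96 BE 86

7357564766255496838 in hexadecimal, padded to 64 bits, is 0x661B522C4096BE86.
Split into bytes (most-significant first): 66 1B 52 2C 40 96 BE 86.
In big-endian order the high byte comes first in memory.
So the memory order matches the most-significant-first order: 66 1B 52 2C 40 96 BE 86.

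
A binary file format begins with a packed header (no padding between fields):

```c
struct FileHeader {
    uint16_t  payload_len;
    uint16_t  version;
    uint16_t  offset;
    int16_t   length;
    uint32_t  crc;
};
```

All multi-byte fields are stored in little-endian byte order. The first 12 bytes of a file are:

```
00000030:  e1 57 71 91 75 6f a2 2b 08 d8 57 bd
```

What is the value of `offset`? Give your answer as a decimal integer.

`offset` follows `payload_len` (2 B), `version` (2 B), so it starts at offset 2 + 2 = 4 and occupies 2 bytes.
Bytes at offsets 4..5: 75 6F.
Little-endian: lowest address holds the least-significant byte.
Reassemble most-significant byte first: 6F 75 → 0x6F75.
0x6F75 = 28533.

28533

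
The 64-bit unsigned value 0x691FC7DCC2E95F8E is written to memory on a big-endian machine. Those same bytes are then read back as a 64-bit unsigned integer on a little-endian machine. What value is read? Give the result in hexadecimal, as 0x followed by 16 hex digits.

Stored big-endian, the bytes at ascending addresses are 69 1F C7 DC C2 E9 5F 8E.
Read back as little-endian, the first byte is least significant, giving 0x8E5FE9C2DCC71F69.

0x8E5FE9C2DCC71F69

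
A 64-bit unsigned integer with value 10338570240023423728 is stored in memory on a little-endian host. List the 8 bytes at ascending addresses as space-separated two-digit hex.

10338570240023423728 in hexadecimal, padded to 64 bits, is 0x8F79FADB72056AF0.
Split into bytes (most-significant first): 8F 79 FA DB 72 05 6A F0.
Little-endian stores the least-significant byte at the lowest address.
So at ascending addresses the bytes are F0 6A 05 72 DB FA 79 8F.

F0 6A 05 72 DB FA 79 8F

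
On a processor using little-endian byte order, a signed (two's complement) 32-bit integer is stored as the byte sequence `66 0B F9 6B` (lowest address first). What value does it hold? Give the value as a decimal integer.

Little-endian stores the least-significant byte at the lowest address.
Reassemble most-significant byte first: 6B F9 0B 66 → 0x6BF90B66.
0x6BF90B66 = 1811483494.

1811483494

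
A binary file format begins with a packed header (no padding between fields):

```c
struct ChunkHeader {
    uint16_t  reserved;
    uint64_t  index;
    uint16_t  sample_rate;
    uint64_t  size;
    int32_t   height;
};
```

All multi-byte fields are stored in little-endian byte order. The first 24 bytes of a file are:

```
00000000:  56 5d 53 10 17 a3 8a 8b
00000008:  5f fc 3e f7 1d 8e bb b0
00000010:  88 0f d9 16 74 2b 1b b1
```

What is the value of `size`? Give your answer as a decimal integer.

`size` follows `reserved` (2 B), `index` (8 B), `sample_rate` (2 B), so it starts at offset 2 + 8 + 2 = 12 and occupies 8 bytes.
Bytes at offsets 12..19: 1D 8E BB B0 88 0F D9 16.
In little-endian order the low byte comes first in memory.
Reassemble most-significant byte first: 16 D9 0F 88 B0 BB 8E 1D → 0x16D90F88B0BB8E1D.
0x16D90F88B0BB8E1D = 1646364218535677469.

1646364218535677469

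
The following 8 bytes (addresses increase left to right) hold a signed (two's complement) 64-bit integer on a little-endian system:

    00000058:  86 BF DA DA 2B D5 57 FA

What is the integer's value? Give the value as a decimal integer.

-407622856921661562

Little-endian stores the least-significant byte at the lowest address.
Reassemble most-significant byte first: FA 57 D5 2B DA DA BF 86 → 0xFA57D52BDADABF86.
Top bit is set, so as a signed 64-bit value this is 0xFA57D52BDADABF86 − 2^64 = -407622856921661562.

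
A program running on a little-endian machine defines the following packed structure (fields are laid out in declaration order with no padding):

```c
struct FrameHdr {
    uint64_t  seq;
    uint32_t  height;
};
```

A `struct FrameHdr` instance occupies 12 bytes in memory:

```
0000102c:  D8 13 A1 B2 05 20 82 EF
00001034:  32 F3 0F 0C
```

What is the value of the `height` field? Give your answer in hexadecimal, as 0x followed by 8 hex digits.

0x0C0FF332

`height` follows `seq` (8 bytes), so it starts at byte offset 8 and occupies 4 bytes.
Bytes at offsets 8..11: 32 F3 0F 0C.
In little-endian order the low byte comes first in memory.
Reassemble most-significant byte first: 0C 0F F3 32 → 0x0C0FF332.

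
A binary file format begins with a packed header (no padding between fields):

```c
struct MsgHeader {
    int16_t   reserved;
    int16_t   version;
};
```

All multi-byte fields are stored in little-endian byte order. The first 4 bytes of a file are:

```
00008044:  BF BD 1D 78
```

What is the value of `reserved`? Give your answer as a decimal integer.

`reserved` is the first field, at byte offset 0, occupying 2 bytes.
Bytes at offsets 0..1: BF BD.
Little-endian: lowest address holds the least-significant byte.
Reassemble most-significant byte first: BD BF → 0xBDBF.
Top bit is set, so as a signed 16-bit value this is 0xBDBF − 2^16 = -16961.

-16961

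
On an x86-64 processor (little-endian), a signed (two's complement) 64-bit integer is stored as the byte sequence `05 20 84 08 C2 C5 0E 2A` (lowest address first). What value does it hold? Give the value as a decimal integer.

3030577036424126469

Little-endian stores the least-significant byte at the lowest address.
Reassemble most-significant byte first: 2A 0E C5 C2 08 84 20 05 → 0x2A0EC5C208842005.
0x2A0EC5C208842005 = 3030577036424126469.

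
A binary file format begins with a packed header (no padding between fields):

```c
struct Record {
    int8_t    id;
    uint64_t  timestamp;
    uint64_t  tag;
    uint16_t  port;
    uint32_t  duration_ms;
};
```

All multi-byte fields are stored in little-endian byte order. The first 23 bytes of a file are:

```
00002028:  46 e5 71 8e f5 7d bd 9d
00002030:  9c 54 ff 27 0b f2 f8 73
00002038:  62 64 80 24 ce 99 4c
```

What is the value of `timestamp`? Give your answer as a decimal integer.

`timestamp` follows `id` (1 byte), so it starts at byte offset 1 and occupies 8 bytes.
Bytes at offsets 1..8: E5 71 8E F5 7D BD 9D 9C.
Little-endian stores the least-significant byte at the lowest address.
Reassemble most-significant byte first: 9C 9D BD 7D F5 8E 71 E5 → 0x9C9DBD7DF58E71E5.
0x9C9DBD7DF58E71E5 = 11285384589948645861.

11285384589948645861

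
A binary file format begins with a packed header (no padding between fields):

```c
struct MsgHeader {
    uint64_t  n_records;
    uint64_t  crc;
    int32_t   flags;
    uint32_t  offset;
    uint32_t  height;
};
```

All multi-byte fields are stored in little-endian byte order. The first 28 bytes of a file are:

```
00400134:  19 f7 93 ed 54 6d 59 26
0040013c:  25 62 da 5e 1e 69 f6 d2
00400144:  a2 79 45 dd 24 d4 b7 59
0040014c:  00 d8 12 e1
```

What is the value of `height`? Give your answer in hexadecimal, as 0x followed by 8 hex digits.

0xE112D800

`height` follows `n_records` (8 B), `crc` (8 B), `flags` (4 B), `offset` (4 B), so it starts at offset 8 + 8 + 4 + 4 = 24 and occupies 4 bytes.
Bytes at offsets 24..27: 00 D8 12 E1.
Little-endian: lowest address holds the least-significant byte.
Reassemble most-significant byte first: E1 12 D8 00 → 0xE112D800.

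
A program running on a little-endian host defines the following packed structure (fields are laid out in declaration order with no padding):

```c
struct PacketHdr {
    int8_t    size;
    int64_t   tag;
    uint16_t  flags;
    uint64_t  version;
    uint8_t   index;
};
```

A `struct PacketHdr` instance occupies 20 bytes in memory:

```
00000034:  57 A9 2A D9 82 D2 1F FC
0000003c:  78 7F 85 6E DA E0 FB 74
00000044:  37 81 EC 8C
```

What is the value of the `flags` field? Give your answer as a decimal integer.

34175

`flags` follows `size` (1 B), `tag` (8 B), so it starts at offset 1 + 8 = 9 and occupies 2 bytes.
Bytes at offsets 9..10: 7F 85.
In little-endian order the low byte comes first in memory.
Reassemble most-significant byte first: 85 7F → 0x857F.
0x857F = 34175.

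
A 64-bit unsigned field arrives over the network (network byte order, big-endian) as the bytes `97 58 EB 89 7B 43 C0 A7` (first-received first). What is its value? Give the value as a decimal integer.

10905725473388740775

In big-endian order the high byte comes first in memory.
The bytes are already most-significant first: 0x9758EB897B43C0A7.
0x9758EB897B43C0A7 = 10905725473388740775.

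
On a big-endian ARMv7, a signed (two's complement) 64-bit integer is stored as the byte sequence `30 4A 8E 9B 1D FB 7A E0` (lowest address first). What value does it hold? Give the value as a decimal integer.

3479750458971224800

Big-endian stores the most-significant byte at the lowest address.
The bytes are already most-significant first: 0x304A8E9B1DFB7AE0.
0x304A8E9B1DFB7AE0 = 3479750458971224800.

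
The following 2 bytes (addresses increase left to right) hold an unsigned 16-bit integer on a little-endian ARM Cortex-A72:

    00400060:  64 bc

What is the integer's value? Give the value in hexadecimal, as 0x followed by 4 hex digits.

0xBC64

Little-endian: lowest address holds the least-significant byte.
Reassemble most-significant byte first: BC 64 → 0xBC64.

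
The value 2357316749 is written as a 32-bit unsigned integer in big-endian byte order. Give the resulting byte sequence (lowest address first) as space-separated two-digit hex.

2357316749 in hexadecimal, padded to 32 bits, is 0x8C81CC8D.
Split into bytes (most-significant first): 8C 81 CC 8D.
Big-endian: lowest address holds the most-significant byte.
So the memory order matches the most-significant-first order: 8C 81 CC 8D.

8C 81 CC 8D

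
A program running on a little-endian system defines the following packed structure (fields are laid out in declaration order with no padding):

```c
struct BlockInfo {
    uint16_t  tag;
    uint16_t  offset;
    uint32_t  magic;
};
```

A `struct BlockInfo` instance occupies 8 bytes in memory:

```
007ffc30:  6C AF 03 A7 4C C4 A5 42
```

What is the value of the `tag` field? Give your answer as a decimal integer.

44908

`tag` is the first field, at byte offset 0, occupying 2 bytes.
Bytes at offsets 0..1: 6C AF.
Little-endian: lowest address holds the least-significant byte.
Reassemble most-significant byte first: AF 6C → 0xAF6C.
0xAF6C = 44908.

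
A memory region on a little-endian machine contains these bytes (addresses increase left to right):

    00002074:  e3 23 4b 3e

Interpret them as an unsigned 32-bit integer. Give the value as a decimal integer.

In little-endian order the low byte comes first in memory.
Reassemble most-significant byte first: 3E 4B 23 E3 → 0x3E4B23E3.
0x3E4B23E3 = 1045111779.

1045111779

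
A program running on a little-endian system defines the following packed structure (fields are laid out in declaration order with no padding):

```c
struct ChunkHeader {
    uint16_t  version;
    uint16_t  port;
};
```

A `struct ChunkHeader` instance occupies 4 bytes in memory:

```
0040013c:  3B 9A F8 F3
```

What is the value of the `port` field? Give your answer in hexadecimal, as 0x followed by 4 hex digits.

0xF3F8

`port` follows `version` (2 bytes), so it starts at byte offset 2 and occupies 2 bytes.
Bytes at offsets 2..3: F8 F3.
Little-endian: lowest address holds the least-significant byte.
Reassemble most-significant byte first: F3 F8 → 0xF3F8.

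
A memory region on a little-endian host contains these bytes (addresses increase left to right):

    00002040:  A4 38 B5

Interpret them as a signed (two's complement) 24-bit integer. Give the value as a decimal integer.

-4900700

Little-endian stores the least-significant byte at the lowest address.
Reassemble most-significant byte first: B5 38 A4 → 0xB538A4.
Top bit is set, so as a signed 24-bit value this is 0xB538A4 − 2^24 = -4900700.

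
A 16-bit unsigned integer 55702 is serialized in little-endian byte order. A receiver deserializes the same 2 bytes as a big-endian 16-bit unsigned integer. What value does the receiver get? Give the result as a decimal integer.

55702 in 16-bit hexadecimal is 0xD996.
Stored little-endian, the bytes at ascending addresses are 96 D9.
Read back as big-endian, the last byte is least significant, giving 0x96D9.
0x96D9 = 38617.

38617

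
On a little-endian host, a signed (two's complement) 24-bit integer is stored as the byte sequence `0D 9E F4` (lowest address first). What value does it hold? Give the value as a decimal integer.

In little-endian order the low byte comes first in memory.
Reassemble most-significant byte first: F4 9E 0D → 0xF49E0D.
Top bit is set, so as a signed 24-bit value this is 0xF49E0D − 2^24 = -745971.

-745971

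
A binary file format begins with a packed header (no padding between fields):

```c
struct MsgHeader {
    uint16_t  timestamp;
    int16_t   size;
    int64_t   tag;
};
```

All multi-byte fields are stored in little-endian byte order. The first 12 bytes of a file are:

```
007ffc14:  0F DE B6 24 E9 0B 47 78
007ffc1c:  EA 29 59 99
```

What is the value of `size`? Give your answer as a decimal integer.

`size` follows `timestamp` (2 bytes), so it starts at byte offset 2 and occupies 2 bytes.
Bytes at offsets 2..3: B6 24.
In little-endian order the low byte comes first in memory.
Reassemble most-significant byte first: 24 B6 → 0x24B6.
0x24B6 = 9398.

9398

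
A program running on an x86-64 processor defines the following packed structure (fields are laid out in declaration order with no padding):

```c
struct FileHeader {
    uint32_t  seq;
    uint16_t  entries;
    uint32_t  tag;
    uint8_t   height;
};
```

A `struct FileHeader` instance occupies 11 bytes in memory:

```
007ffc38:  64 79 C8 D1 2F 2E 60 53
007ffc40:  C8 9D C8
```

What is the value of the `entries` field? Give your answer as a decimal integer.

`entries` follows `seq` (4 bytes), so it starts at byte offset 4 and occupies 2 bytes.
Bytes at offsets 4..5: 2F 2E.
In little-endian order the low byte comes first in memory.
Reassemble most-significant byte first: 2E 2F → 0x2E2F.
0x2E2F = 11823.

11823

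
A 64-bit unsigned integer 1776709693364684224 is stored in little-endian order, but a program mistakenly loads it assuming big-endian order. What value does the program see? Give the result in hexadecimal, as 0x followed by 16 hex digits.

1776709693364684224 in 64-bit hexadecimal is 0x18A8240D7DFEC5C0.
Stored little-endian, the bytes at ascending addresses are C0 C5 FE 7D 0D 24 A8 18.
Read back as big-endian, the last byte is least significant, giving 0xC0C5FE7D0D24A818.

0xC0C5FE7D0D24A818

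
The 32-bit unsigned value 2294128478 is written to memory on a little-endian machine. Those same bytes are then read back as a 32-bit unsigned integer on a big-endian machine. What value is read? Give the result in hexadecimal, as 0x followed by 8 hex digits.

2294128478 in 32-bit hexadecimal is 0x88BD9F5E.
Stored little-endian, the bytes at ascending addresses are 5E 9F BD 88.
Read back as big-endian, the last byte is least significant, giving 0x5E9FBD88.

0x5E9FBD88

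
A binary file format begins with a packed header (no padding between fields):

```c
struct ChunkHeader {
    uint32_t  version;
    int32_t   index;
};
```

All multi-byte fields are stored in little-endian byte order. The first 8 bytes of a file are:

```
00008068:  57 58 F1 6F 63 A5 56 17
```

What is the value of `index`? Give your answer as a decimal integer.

391554403

`index` follows `version` (4 bytes), so it starts at byte offset 4 and occupies 4 bytes.
Bytes at offsets 4..7: 63 A5 56 17.
Little-endian stores the least-significant byte at the lowest address.
Reassemble most-significant byte first: 17 56 A5 63 → 0x1756A563.
0x1756A563 = 391554403.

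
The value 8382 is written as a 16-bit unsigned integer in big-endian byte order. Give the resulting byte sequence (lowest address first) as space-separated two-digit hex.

8382 in hexadecimal, padded to 16 bits, is 0x20BE.
Split into bytes (most-significant first): 20 BE.
Big-endian: lowest address holds the most-significant byte.
So the memory order matches the most-significant-first order: 20 BE.

20 BE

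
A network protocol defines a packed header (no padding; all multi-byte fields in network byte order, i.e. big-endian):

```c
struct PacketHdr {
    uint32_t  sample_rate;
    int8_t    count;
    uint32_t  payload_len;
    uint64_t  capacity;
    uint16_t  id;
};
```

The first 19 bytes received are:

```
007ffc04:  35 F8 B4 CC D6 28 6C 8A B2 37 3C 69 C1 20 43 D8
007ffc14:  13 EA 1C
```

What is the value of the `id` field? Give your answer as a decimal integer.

`id` follows `sample_rate` (4 B), `count` (1 B), `payload_len` (4 B), `capacity` (8 B), so it starts at offset 4 + 1 + 4 + 8 = 17 and occupies 2 bytes.
Bytes at offsets 17..18: EA 1C.
Big-endian: lowest address holds the most-significant byte.
The bytes are already most-significant first: 0xEA1C.
0xEA1C = 59932.

59932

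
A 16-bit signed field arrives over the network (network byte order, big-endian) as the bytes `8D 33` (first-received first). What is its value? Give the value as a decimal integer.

-29389

Big-endian stores the most-significant byte at the lowest address.
The bytes are already most-significant first: 0x8D33.
Top bit is set, so as a signed 16-bit value this is 0x8D33 − 2^16 = -29389.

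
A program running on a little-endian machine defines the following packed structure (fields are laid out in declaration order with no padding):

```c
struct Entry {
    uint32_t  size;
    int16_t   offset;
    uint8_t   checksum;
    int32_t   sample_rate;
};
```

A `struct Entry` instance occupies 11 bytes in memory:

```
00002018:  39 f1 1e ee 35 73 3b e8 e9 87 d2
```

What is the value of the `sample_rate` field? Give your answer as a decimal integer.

-762844696

`sample_rate` follows `size` (4 B), `offset` (2 B), `checksum` (1 B), so it starts at offset 4 + 2 + 1 = 7 and occupies 4 bytes.
Bytes at offsets 7..10: E8 E9 87 D2.
In little-endian order the low byte comes first in memory.
Reassemble most-significant byte first: D2 87 E9 E8 → 0xD287E9E8.
Top bit is set, so as a signed 32-bit value this is 0xD287E9E8 − 2^32 = -762844696.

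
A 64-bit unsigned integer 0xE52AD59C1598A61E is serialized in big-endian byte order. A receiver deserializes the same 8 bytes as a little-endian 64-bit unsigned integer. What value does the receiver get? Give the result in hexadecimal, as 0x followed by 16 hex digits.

0x1EA698159CD52AE5

Stored big-endian, the bytes at ascending addresses are E5 2A D5 9C 15 98 A6 1E.
Read back as little-endian, the first byte is least significant, giving 0x1EA698159CD52AE5.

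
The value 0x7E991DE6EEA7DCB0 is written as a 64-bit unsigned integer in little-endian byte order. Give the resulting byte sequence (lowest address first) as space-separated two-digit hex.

B0 DC A7 EE E6 1D 99 7E

Split into bytes (most-significant first): 7E 99 1D E6 EE A7 DC B0.
In little-endian order the low byte comes first in memory.
So at ascending addresses the bytes are B0 DC A7 EE E6 1D 99 7E.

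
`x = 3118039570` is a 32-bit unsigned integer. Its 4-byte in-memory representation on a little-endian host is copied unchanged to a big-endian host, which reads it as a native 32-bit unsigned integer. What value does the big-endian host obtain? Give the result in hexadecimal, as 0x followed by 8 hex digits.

0x1282D9B9

3118039570 in 32-bit hexadecimal is 0xB9D98212.
Stored little-endian, the bytes at ascending addresses are 12 82 D9 B9.
Read back as big-endian, the last byte is least significant, giving 0x1282D9B9.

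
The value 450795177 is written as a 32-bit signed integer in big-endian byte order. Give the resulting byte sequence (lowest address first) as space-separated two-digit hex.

450795177 in hexadecimal, padded to 32 bits, is 0x1ADE96A9.
Split into bytes (most-significant first): 1A DE 96 A9.
Big-endian: lowest address holds the most-significant byte.
So the memory order matches the most-significant-first order: 1A DE 96 A9.

1A DE 96 A9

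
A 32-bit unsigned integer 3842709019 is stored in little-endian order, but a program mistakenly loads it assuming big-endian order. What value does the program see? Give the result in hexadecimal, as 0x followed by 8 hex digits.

3842709019 in 32-bit hexadecimal is 0xE50B161B.
Stored little-endian, the bytes at ascending addresses are 1B 16 0B E5.
Read back as big-endian, the last byte is least significant, giving 0x1B160BE5.

0x1B160BE5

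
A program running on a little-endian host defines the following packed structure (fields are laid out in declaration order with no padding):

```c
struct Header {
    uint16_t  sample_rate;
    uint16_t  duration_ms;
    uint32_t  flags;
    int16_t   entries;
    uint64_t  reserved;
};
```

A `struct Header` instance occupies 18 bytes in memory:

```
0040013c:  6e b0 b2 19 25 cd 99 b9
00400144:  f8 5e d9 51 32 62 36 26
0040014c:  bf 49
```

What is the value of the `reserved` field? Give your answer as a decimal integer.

`reserved` follows `sample_rate` (2 B), `duration_ms` (2 B), `flags` (4 B), `entries` (2 B), so it starts at offset 2 + 2 + 4 + 2 = 10 and occupies 8 bytes.
Bytes at offsets 10..17: D9 51 32 62 36 26 BF 49.
Little-endian: lowest address holds the least-significant byte.
Reassemble most-significant byte first: 49 BF 26 36 62 32 51 D9 → 0x49BF2636623251D9.
0x49BF2636623251D9 = 5314008100338029017.

5314008100338029017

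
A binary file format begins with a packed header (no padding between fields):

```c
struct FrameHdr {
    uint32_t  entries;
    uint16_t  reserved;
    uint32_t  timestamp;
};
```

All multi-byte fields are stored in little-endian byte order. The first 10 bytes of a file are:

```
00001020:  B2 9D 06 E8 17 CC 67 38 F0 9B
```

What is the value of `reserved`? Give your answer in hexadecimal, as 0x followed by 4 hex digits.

`reserved` follows `entries` (4 bytes), so it starts at byte offset 4 and occupies 2 bytes.
Bytes at offsets 4..5: 17 CC.
Little-endian stores the least-significant byte at the lowest address.
Reassemble most-significant byte first: CC 17 → 0xCC17.

0xCC17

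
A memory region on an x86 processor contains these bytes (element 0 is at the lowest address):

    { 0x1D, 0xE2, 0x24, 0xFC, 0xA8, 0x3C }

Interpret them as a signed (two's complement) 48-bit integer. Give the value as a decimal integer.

In little-endian order the low byte comes first in memory.
Reassemble most-significant byte first: 3C A8 FC 24 E2 1D → 0x3CA8FC24E21D.
0x3CA8FC24E21D = 66696482447901.

66696482447901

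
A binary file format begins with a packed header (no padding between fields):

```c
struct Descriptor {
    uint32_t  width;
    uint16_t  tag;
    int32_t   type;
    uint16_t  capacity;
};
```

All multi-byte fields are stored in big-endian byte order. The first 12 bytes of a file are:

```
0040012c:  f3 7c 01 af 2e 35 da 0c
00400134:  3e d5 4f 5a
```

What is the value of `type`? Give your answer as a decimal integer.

`type` follows `width` (4 B), `tag` (2 B), so it starts at offset 4 + 2 = 6 and occupies 4 bytes.
Bytes at offsets 6..9: DA 0C 3E D5.
Big-endian stores the most-significant byte at the lowest address.
The bytes are already most-significant first: 0xDA0C3ED5.
Top bit is set, so as a signed 32-bit value this is 0xDA0C3ED5 − 2^32 = -636731691.

-636731691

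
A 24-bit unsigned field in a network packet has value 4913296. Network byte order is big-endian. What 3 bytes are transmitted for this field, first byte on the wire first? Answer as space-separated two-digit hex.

4A F8 90

4913296 in hexadecimal, padded to 24 bits, is 0x4AF890.
Split into bytes (most-significant first): 4A F8 90.
Big-endian: lowest address holds the most-significant byte.
So the memory order matches the most-significant-first order: 4A F8 90.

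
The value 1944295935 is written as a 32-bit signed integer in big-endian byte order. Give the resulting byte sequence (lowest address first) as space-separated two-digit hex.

1944295935 in hexadecimal, padded to 32 bits, is 0x73E399FF.
Split into bytes (most-significant first): 73 E3 99 FF.
Big-endian stores the most-significant byte at the lowest address.
So the memory order matches the most-significant-first order: 73 E3 99 FF.

73 E3 99 FF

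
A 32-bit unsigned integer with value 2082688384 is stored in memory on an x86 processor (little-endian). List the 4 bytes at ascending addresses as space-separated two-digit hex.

2082688384 in hexadecimal, padded to 32 bits, is 0x7C234D80.
Split into bytes (most-significant first): 7C 23 4D 80.
In little-endian order the low byte comes first in memory.
So at ascending addresses the bytes are 80 4D 23 7C.

80 4D 23 7C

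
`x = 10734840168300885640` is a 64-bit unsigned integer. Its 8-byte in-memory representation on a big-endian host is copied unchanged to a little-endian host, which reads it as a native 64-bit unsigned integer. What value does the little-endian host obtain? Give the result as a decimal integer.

9815080714437196180

10734840168300885640 in 64-bit hexadecimal is 0x94F9D041E82B3688.
Stored big-endian, the bytes at ascending addresses are 94 F9 D0 41 E8 2B 36 88.
Read back as little-endian, the first byte is least significant, giving 0x88362BE841D0F994.
0x88362BE841D0F994 = 9815080714437196180.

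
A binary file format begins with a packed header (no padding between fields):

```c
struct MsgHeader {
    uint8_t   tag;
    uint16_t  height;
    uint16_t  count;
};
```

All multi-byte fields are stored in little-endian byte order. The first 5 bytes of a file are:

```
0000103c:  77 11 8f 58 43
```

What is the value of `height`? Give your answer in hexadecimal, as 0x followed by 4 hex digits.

`height` follows `tag` (1 byte), so it starts at byte offset 1 and occupies 2 bytes.
Bytes at offsets 1..2: 11 8F.
In little-endian order the low byte comes first in memory.
Reassemble most-significant byte first: 8F 11 → 0x8F11.

0x8F11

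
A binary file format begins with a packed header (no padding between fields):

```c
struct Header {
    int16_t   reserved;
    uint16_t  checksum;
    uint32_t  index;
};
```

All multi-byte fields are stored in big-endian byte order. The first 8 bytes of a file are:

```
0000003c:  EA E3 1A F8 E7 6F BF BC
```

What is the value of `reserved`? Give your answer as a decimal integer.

`reserved` is the first field, at byte offset 0, occupying 2 bytes.
Bytes at offsets 0..1: EA E3.
Big-endian: lowest address holds the most-significant byte.
The bytes are already most-significant first: 0xEAE3.
Top bit is set, so as a signed 16-bit value this is 0xEAE3 − 2^16 = -5405.

-5405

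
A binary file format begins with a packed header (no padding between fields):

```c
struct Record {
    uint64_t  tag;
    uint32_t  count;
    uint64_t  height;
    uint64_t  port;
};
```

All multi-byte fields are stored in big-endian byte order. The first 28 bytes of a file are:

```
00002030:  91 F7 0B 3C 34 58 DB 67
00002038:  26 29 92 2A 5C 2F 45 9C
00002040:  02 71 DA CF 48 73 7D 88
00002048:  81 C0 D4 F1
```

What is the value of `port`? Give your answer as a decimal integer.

`port` follows `tag` (8 B), `count` (4 B), `height` (8 B), so it starts at offset 8 + 4 + 8 = 20 and occupies 8 bytes.
Bytes at offsets 20..27: 48 73 7D 88 81 C0 D4 F1.
Big-endian: lowest address holds the most-significant byte.
The bytes are already most-significant first: 0x48737D8881C0D4F1.
0x48737D8881C0D4F1 = 5220654418298459377.

5220654418298459377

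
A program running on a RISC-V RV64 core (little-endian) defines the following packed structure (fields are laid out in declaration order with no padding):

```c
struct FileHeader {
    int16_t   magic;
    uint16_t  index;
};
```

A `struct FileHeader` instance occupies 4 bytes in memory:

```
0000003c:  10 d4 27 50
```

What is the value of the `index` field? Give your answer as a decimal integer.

20519

`index` follows `magic` (2 bytes), so it starts at byte offset 2 and occupies 2 bytes.
Bytes at offsets 2..3: 27 50.
Little-endian: lowest address holds the least-significant byte.
Reassemble most-significant byte first: 50 27 → 0x5027.
0x5027 = 20519.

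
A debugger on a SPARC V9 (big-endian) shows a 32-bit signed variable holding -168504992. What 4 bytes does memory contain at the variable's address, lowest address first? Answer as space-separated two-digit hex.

Two's complement of -168504992 in 32 bits: 168504992 = 0x0A0B2EA0; invert → 0xF5F4D15F; add 1 → 0xF5F4D160.
Split into bytes (most-significant first): F5 F4 D1 60.
In big-endian order the high byte comes first in memory.
So the memory order matches the most-significant-first order: F5 F4 D1 60.

F5 F4 D1 60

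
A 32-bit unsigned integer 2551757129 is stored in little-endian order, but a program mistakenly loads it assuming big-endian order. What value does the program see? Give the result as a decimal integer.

2551757129 in 32-bit hexadecimal is 0x9818B949.
Stored little-endian, the bytes at ascending addresses are 49 B9 18 98.
Read back as big-endian, the last byte is least significant, giving 0x49B91898.
0x49B91898 = 1236867224.

1236867224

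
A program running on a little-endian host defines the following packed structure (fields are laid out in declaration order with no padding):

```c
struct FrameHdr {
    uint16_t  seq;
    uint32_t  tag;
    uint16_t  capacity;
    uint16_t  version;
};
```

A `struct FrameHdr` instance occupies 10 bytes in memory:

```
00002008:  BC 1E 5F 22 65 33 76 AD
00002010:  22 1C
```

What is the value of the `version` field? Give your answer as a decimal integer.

`version` follows `seq` (2 B), `tag` (4 B), `capacity` (2 B), so it starts at offset 2 + 4 + 2 = 8 and occupies 2 bytes.
Bytes at offsets 8..9: 22 1C.
Little-endian stores the least-significant byte at the lowest address.
Reassemble most-significant byte first: 1C 22 → 0x1C22.
0x1C22 = 7202.

7202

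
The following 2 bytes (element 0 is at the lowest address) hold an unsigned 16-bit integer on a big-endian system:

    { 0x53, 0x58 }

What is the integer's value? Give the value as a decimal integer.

In big-endian order the high byte comes first in memory.
The bytes are already most-significant first: 0x5358.
0x5358 = 21336.

21336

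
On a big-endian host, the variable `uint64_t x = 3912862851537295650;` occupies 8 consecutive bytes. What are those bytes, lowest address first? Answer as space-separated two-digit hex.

36 4D 48 08 40 B3 D9 22

3912862851537295650 in hexadecimal, padded to 64 bits, is 0x364D480840B3D922.
Split into bytes (most-significant first): 36 4D 48 08 40 B3 D9 22.
Big-endian: lowest address holds the most-significant byte.
So the memory order matches the most-significant-first order: 36 4D 48 08 40 B3 D9 22.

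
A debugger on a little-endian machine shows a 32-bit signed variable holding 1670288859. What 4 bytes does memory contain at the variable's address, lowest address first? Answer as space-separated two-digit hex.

1670288859 in hexadecimal, padded to 32 bits, is 0x638E95DB.
Split into bytes (most-significant first): 63 8E 95 DB.
Little-endian: lowest address holds the least-significant byte.
So at ascending addresses the bytes are DB 95 8E 63.

DB 95 8E 63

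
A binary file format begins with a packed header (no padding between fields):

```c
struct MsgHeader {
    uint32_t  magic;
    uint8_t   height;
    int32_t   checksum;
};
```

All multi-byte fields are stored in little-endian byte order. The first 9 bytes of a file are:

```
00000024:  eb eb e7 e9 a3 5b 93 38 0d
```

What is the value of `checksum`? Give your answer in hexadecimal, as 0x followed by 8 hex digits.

`checksum` follows `magic` (4 B), `height` (1 B), so it starts at offset 4 + 1 = 5 and occupies 4 bytes.
Bytes at offsets 5..8: 5B 93 38 0D.
In little-endian order the low byte comes first in memory.
Reassemble most-significant byte first: 0D 38 93 5B → 0x0D38935B.

0x0D38935B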